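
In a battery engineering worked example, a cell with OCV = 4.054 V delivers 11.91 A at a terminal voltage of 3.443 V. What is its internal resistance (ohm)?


R = (OCV - V) / I = (4.054 - 3.443) / 11.91 = 0.05130 ohm

0.05130 ohm


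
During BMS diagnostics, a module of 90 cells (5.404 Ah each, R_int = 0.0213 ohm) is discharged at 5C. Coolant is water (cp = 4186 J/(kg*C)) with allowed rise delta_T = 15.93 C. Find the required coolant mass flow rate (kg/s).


Step 1: I = 5 * 5.404 = 27.02 A
Step 2: Q_cell = I^2 * R = 27.02^2 * 0.0213 = 15.551 W
Step 3: Q_total = 90 * 15.551 = 1399.6 W
Step 4: m_dot = Q_total / (cp * dT) = 1399.6 / (4186 * 15.93) = 0.02099 kg/s

0.02099 kg/s


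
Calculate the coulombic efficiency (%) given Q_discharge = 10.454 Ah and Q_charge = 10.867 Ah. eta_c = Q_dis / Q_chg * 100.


eta_c = Q_dis / Q_chg * 100 = 10.454 / 10.867 * 100 = 96.20%

96.20%


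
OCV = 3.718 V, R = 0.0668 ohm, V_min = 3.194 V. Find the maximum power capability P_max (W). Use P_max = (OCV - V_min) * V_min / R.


P_max = (OCV - V_min) * V_min / R = (3.718 - 3.194) * 3.194 / 0.0668 = 0.524 * 3.194 / 0.0668 = 25.05 W

25.05 W


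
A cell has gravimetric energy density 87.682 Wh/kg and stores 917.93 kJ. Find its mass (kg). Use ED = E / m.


Convert: E = 917.93 kJ = 254.98 Wh
m = E / ED = 254.98 / 87.682 = 2.908 kg

2.908 kg


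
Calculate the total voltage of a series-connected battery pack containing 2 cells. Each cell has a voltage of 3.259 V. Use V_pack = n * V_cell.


V_pack = n * V_cell = 2 * 3.259 = 6.518 V

6.518 V


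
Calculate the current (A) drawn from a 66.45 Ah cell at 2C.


At 2C: I = 2 * 66.45 Ah = 132.9 A

132.9 A


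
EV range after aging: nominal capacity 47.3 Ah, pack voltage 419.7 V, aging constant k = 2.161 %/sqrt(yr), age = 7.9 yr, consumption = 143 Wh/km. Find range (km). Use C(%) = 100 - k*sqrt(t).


Step 1: capacity retention = 100 - 2.161 * sqrt(7.9) = 100 - 2.161 * 2.8107 = 93.926%
Step 2: C_now = 47.3 * 93.926/100 = 44.427 Ah
Step 3: E_pack = V * C_now = 419.7 * 44.427 = 18646 Wh
Step 4: range = E_pack / consumption = 18646 / 143 = 130.4 km

130.4 km


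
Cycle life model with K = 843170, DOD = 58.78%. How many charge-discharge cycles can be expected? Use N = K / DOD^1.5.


DOD^1.5 = 450.66
N = K / DOD^1.5 = 843170 / 450.66 = 1871

1871 cycles


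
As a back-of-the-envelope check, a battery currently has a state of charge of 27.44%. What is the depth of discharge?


Complement of SOC: DOD = 100% - 27.44% = 72.56%

72.56%


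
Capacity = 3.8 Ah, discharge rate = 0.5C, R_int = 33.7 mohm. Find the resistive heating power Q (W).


Convert: R = 33.7 mohm = 0.0337 ohm
Step 1: I = C_rate * capacity = 0.5 * 3.8 = 1.9 A
Step 2: Q = I^2 * R = 1.9^2 * 0.0337 = 3.61 * 0.0337 = 0.1217 W

0.1217 W


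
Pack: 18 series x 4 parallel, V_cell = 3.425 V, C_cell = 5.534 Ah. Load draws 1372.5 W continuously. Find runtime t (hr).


Step 1: E_pack = Ns * V_cell * Np * C_cell = 18 * 3.425 * 4 * 5.534 = 1364.7 Wh
Step 2: t = E_pack / P = 1364.7 / 1372.5 = 0.9943 hr

0.9943 hr


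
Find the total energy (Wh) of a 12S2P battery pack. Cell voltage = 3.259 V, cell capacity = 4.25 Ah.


V_pack = 12 * 3.259 = 39.108 V
C_pack = 2 * 4.25 = 8.5 Ah
E = V_pack * C_pack = 39.108 * 8.5 = 332.4 Wh

332.4 Wh


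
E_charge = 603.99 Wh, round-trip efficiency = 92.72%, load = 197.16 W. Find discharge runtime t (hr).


Step 1: E_discharge = eta/100 * E_charge = 92.72/100 * 603.99 = 560.02 Wh
Step 2: t = E_discharge / P = 560.02 / 197.16 = 2.840 hr

2.840 hr


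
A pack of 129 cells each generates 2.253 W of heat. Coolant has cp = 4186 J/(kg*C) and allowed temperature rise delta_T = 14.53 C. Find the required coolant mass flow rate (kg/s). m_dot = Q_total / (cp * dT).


Q_total = 129 * 2.253 = 290.64 W
m_dot = Q_total / (cp * dT) = 290.64 / (4186 * 14.53) = 0.004778 kg/s

0.004778 kg/s


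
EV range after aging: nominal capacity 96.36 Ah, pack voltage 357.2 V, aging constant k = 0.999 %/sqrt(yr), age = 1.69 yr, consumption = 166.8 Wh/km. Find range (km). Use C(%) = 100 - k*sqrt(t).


Step 1: capacity retention = 100 - 0.999 * sqrt(1.69) = 100 - 0.999 * 1.3 = 98.701%
Step 2: C_now = 96.36 * 98.701/100 = 95.108 Ah
Step 3: E_pack = V * C_now = 357.2 * 95.108 = 33973 Wh
Step 4: range = E_pack / consumption = 33973 / 166.8 = 203.7 km

203.7 km


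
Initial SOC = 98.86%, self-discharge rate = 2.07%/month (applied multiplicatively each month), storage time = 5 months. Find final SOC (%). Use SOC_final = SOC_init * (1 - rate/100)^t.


decay = (1 - 2.07/100)^5 = 0.9007
SOC_final = 98.86 * 0.9007 = 89.04%

89.04%


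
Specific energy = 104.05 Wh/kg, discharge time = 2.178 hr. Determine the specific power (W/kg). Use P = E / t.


Specific power = 104.05 Wh/kg / 2.178 hr = 47.77 W/kg

47.77 W/kg


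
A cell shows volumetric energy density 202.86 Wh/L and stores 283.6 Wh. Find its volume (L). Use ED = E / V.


V = E / ED = 283.6 / 202.86 = 1.398 L

1.398 L


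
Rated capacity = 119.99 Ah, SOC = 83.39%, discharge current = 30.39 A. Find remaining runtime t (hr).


Step 1: remaining = SOC/100 * C_total = 83.39/100 * 119.99 = 100.06 Ah
Step 2: t = remaining / I = 100.06 / 30.39 = 3.293 hr

3.293 hr


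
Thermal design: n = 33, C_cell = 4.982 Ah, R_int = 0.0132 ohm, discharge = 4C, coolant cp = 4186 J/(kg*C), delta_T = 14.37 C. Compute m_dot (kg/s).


Step 1: I = 4 * 4.982 = 19.928 A
Step 2: Q_cell = I^2 * R = 19.928^2 * 0.0132 = 5.2421 W
Step 3: Q_total = 33 * 5.2421 = 172.99 W
Step 4: m_dot = Q_total / (cp * dT) = 172.99 / (4186 * 14.37) = 0.002876 kg/s

0.002876 kg/s


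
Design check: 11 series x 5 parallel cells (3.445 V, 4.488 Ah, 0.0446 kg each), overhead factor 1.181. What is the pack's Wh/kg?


Step 1: V_pack = 11 * 3.445 = 37.895 V
Step 2: C_pack = 5 * 4.488 = 22.44 Ah
Step 3: E_pack = V_pack * C_pack = 37.895 * 22.44 = 850.36 Wh
Step 4: m_pack = 11 * 5 * 0.0446 * 1.181 = 2.897 kg
Step 5: ED = E_pack / m_pack = 850.36 / 2.897 = 293.5 Wh/kg

293.5 Wh/kg


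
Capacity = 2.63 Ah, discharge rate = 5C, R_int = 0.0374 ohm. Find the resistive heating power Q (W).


Step 1: I = C_rate * capacity = 5 * 2.63 = 13.15 A
Step 2: Q = I^2 * R = 13.15^2 * 0.0374 = 172.92 * 0.0374 = 6.467 W

6.467 W


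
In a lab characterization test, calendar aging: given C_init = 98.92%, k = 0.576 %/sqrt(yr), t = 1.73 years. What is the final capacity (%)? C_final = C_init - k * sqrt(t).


Step 1: sqrt(1.73 yr) = 1.3153
Step 2: drop = 0.576 * 1.3153 = 0.75761
Step 3: C_final = 98.92 - 0.75761 = 98.16%

98.16%


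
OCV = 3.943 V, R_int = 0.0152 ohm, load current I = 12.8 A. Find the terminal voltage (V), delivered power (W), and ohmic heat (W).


Step 1: V_terminal = OCV - I*R = 3.943 - 12.8 * 0.0152 = 3.7484 V
Step 2: P_out = V_terminal * I = 3.7484 * 12.8 = 47.98 W
Step 3: Q = I^2 * R = 12.8^2 * 0.0152 = 2.490 W

V=3.7484 V, P=47.98 W, Q=2.490 W


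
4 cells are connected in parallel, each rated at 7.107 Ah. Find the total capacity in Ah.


C_total = 4 * 7.107 = 28.428 Ah

28.428 Ah


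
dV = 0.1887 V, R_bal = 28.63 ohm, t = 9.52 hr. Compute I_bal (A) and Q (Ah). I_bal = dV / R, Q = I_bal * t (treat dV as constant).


First, Ohm's law: I_bal = 0.1887 V / 28.63 ohm = 0.006591 A
Then Q = I * t = 0.006591 A * 9.52 hr = 0.06275 Ah

I=0.006591 A, Q=0.06275 Ah


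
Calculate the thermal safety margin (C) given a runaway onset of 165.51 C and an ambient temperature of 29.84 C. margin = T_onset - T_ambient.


Safety margin = 165.51 C - 29.84 C = 135.67 C

135.67 C


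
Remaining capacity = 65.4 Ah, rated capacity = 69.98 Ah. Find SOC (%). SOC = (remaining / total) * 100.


SOC% = 65.4 / 69.98 * 100 = 93.46%

93.46%


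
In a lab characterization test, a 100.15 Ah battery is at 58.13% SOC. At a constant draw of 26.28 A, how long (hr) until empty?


Step 1: remaining = SOC/100 * C_total = 58.13/100 * 100.15 = 58.217 Ah
Step 2: t = remaining / I = 58.217 / 26.28 = 2.215 hr

2.215 hr


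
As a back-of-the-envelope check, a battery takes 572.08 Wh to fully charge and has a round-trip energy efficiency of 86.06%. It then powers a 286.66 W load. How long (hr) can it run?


Step 1: E_discharge = eta/100 * E_charge = 86.06/100 * 572.08 = 492.33 Wh
Step 2: t = E_discharge / P = 492.33 / 286.66 = 1.717 hr

1.717 hr


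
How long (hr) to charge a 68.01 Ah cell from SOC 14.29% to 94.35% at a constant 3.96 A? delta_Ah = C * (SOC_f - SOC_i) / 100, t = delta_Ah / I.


delta_Ah = 68.01 * (94.35 - 14.29) / 100 = 54.449 Ah
t = delta_Ah / I = 54.449 / 3.96 = 13.75 hr

13.75 hr


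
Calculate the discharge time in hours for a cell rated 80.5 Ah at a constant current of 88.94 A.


Runtime = 80.5 Ah / 88.94 A = 0.9051 hr

0.9051 hr


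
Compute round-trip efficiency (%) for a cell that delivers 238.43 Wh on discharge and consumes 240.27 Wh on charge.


eta_e = E_dis / E_chg * 100 = 238.43 / 240.27 * 100 = 99.23%

99.23%


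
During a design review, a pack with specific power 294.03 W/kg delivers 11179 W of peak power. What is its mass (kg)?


m = P / SP = 11179 / 294.03 = 38.02 kg

38.02 kg


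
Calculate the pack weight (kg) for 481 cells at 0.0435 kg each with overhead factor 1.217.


m_pack = n * m_cell * overhead = 481 * 0.0435 * 1.217 = 25.46 kg

25.46 kg


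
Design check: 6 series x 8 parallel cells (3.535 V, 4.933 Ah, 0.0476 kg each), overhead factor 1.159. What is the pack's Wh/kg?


Step 1: V_pack = 6 * 3.535 = 21.21 V
Step 2: C_pack = 8 * 4.933 = 39.464 Ah
Step 3: E_pack = V_pack * C_pack = 21.21 * 39.464 = 837.03 Wh
Step 4: m_pack = 6 * 8 * 0.0476 * 1.159 = 2.6481 kg
Step 5: ED = E_pack / m_pack = 837.03 / 2.6481 = 316.1 Wh/kg

316.1 Wh/kg


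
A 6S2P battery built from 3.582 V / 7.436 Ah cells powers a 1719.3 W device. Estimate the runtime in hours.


Step 1: E_pack = Ns * V_cell * Np * C_cell = 6 * 3.582 * 2 * 7.436 = 319.63 Wh
Step 2: t = E_pack / P = 319.63 / 1719.3 = 0.1859 hr

0.1859 hr


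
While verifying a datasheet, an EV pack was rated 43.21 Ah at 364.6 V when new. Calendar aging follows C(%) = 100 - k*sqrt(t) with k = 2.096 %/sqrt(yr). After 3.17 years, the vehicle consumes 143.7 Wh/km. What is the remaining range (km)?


Step 1: capacity retention = 100 - 2.096 * sqrt(3.17) = 100 - 2.096 * 1.7804 = 96.268%
Step 2: C_now = 43.21 * 96.268/100 = 41.597 Ah
Step 3: E_pack = V * C_now = 364.6 * 41.597 = 15166 Wh
Step 4: range = E_pack / consumption = 15166 / 143.7 = 105.5 km

105.5 km


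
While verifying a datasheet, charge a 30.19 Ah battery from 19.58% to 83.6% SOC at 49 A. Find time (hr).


Step 1: dSOC = 83.6% - 19.58% = 64.02%
Step 2: delta_Ah = 30.19 * 64.02 / 100 = 19.328 Ah
Step 3: t = 19.328 / 49 = 0.3944 hr

0.3944 hr


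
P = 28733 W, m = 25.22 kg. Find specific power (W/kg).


SP = P / m = 28733 / 25.22 = 1139 W/kg

1139 W/kg


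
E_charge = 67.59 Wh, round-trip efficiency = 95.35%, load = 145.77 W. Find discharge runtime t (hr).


Step 1: E_discharge = eta/100 * E_charge = 95.35/100 * 67.59 = 64.447 Wh
Step 2: t = E_discharge / P = 64.447 / 145.77 = 0.4421 hr

0.4421 hr


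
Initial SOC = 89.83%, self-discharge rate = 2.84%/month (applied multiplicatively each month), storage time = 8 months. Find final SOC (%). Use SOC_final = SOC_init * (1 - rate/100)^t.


Monthly retention factor = 1 - 2.84/100 = 0.9716
Over 8 months: factor^8 = 0.79415
SOC_final = 89.83 * 0.79415 = 71.34%

71.34%


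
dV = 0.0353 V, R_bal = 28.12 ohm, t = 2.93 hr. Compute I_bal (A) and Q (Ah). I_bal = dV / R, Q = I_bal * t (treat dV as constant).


I_bal = dV / R = 0.0353 / 28.12 = 0.0012553 A
Q = I_bal * t = 0.0012553 * 2.93 = 0.003678 Ah

I=0.0012553 A, Q=0.003678 Ah


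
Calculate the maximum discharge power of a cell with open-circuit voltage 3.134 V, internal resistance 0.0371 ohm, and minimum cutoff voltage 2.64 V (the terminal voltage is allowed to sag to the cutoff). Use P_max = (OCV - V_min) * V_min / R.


P_max = (OCV - V_min) * V_min / R = (3.134 - 2.64) * 2.64 / 0.0371 = 0.494 * 2.64 / 0.0371 = 35.15 W

35.15 W


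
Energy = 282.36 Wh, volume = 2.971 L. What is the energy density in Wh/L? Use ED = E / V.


Volumetric ED = 282.36 Wh / 2.971 L = 95.04 Wh/L

95.04 Wh/L


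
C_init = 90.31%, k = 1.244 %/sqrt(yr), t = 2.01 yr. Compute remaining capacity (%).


Step 1: sqrt(2.01 yr) = 1.4177
Step 2: drop = 1.244 * 1.4177 = 1.7636
Step 3: C_final = 90.31 - 1.7636 = 88.55%

88.55%


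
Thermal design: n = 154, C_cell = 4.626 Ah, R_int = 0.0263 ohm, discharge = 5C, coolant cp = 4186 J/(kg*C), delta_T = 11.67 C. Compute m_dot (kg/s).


Step 1: I = 5 * 4.626 = 23.13 A
Step 2: Q_cell = I^2 * R = 23.13^2 * 0.0263 = 14.07 W
Step 3: Q_total = 154 * 14.07 = 2166.8 W
Step 4: m_dot = Q_total / (cp * dT) = 2166.8 / (4186 * 11.67) = 0.04436 kg/s

0.04436 kg/s


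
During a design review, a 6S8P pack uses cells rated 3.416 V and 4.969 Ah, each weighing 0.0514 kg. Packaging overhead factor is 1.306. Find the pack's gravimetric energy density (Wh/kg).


Step 1: V_pack = 6 * 3.416 = 20.496 V
Step 2: C_pack = 8 * 4.969 = 39.752 Ah
Step 3: E_pack = V_pack * C_pack = 20.496 * 39.752 = 814.76 Wh
Step 4: m_pack = 6 * 8 * 0.0514 * 1.306 = 3.2222 kg
Step 5: ED = E_pack / m_pack = 814.76 / 3.2222 = 252.9 Wh/kg

252.9 Wh/kg


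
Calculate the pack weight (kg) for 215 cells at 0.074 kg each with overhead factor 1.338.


m_pack = n * m_cell * overhead = 215 * 0.074 * 1.338 = 21.29 kg

21.29 kg


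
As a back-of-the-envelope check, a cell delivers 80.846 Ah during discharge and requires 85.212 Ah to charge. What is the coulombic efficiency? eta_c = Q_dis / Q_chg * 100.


eta_c = Q_dis / Q_chg * 100 = 80.846 / 85.212 * 100 = 94.88%

94.88%


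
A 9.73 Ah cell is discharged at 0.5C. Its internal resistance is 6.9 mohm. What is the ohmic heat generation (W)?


Convert: R = 6.9 mohm = 0.0069 ohm
Step 1: I = C_rate * capacity = 0.5 * 9.73 = 4.865 A
Step 2: Q = I^2 * R = 4.865^2 * 0.0069 = 23.668 * 0.0069 = 0.1633 W

0.1633 W


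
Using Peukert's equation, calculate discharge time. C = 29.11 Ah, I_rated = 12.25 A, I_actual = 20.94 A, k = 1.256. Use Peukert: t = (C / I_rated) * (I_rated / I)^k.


Step 1: t_rated = C / I_rated = 29.11 / 12.25 = 2.3763 hr
Step 2: ratio = 12.25 / 20.94 = 0.585
Step 3: ratio^k = 0.585^1.256 = 0.50997
Step 4: t = t_rated * ratio^k = 2.3763 * 0.50997 = 1.212 hr

1.212 hr


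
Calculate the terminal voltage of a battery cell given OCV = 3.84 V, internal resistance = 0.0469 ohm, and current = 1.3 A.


IR drop = 1.3 * 0.0469 = 0.06097 V
V = 3.84 - 0.06097 = 3.779 V

3.779 V


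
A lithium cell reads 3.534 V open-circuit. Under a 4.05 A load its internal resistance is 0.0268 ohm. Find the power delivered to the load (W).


Step 1: V_terminal = OCV - I*R = 3.534 - 4.05 * 0.0268 = 3.4255 V
Step 2: P_out = V_terminal * I = 3.4255 * 4.05 = 13.87 W

13.87 W


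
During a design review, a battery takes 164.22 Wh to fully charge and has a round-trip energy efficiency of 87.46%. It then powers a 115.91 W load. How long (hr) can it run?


Step 1: E_discharge = eta/100 * E_charge = 87.46/100 * 164.22 = 143.63 Wh
Step 2: t = E_discharge / P = 143.63 / 115.91 = 1.239 hr

1.239 hr


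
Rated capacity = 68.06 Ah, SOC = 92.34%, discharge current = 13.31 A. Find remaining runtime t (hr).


Step 1: remaining = SOC/100 * C_total = 92.34/100 * 68.06 = 62.847 Ah
Step 2: t = remaining / I = 62.847 / 13.31 = 4.722 hr

4.722 hr


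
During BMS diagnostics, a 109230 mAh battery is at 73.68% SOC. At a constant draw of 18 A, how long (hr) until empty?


Convert: C_total = 109230 mAh = 109.23 Ah
Step 1: remaining = SOC/100 * C_total = 73.68/100 * 109.23 = 80.481 Ah
Step 2: t = remaining / I = 80.481 / 18 = 4.471 hr

4.471 hr


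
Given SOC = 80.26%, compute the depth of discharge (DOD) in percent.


Complement of SOC: DOD = 100% - 80.26% = 19.74%

19.74%


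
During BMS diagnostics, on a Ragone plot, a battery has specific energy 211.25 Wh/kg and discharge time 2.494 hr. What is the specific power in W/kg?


Specific power = 211.25 Wh/kg / 2.494 hr = 84.70 W/kg

84.70 W/kg


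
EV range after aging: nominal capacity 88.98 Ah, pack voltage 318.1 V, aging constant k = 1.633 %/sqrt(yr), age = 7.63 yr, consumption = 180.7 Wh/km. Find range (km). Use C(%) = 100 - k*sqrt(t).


Step 1: capacity retention = 100 - 1.633 * sqrt(7.63) = 100 - 1.633 * 2.7622 = 95.489%
Step 2: C_now = 88.98 * 95.489/100 = 84.966 Ah
Step 3: E_pack = V * C_now = 318.1 * 84.966 = 27028 Wh
Step 4: range = E_pack / consumption = 27028 / 180.7 = 149.6 km

149.6 km


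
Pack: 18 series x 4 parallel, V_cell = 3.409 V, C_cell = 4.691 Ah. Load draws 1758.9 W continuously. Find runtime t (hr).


Step 1: E_pack = Ns * V_cell * Np * C_cell = 18 * 3.409 * 4 * 4.691 = 1151.4 Wh
Step 2: t = E_pack / P = 1151.4 / 1758.9 = 0.6546 hr

0.6546 hr


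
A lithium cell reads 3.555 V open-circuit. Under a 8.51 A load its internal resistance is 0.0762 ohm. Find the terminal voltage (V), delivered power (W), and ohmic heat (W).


Step 1: V_terminal = OCV - I*R = 3.555 - 8.51 * 0.0762 = 2.9065 V
Step 2: P_out = V_terminal * I = 2.9065 * 8.51 = 24.73 W
Step 3: Q = I^2 * R = 8.51^2 * 0.0762 = 5.518 W

V=2.9065 V, P=24.73 W, Q=5.518 W


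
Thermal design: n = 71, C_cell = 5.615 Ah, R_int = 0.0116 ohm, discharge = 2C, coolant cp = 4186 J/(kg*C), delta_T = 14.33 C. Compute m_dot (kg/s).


Step 1: I = 2 * 5.615 = 11.23 A
Step 2: Q_cell = I^2 * R = 11.23^2 * 0.0116 = 1.4629 W
Step 3: Q_total = 71 * 1.4629 = 103.87 W
Step 4: m_dot = Q_total / (cp * dT) = 103.87 / (4186 * 14.33) = 0.001732 kg/s

0.001732 kg/s


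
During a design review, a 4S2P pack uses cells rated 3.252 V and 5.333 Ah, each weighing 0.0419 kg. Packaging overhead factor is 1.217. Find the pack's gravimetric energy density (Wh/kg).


Step 1: V_pack = 4 * 3.252 = 13.008 V
Step 2: C_pack = 2 * 5.333 = 10.666 Ah
Step 3: E_pack = V_pack * C_pack = 13.008 * 10.666 = 138.74 Wh
Step 4: m_pack = 4 * 2 * 0.0419 * 1.217 = 0.40794 kg
Step 5: ED = E_pack / m_pack = 138.74 / 0.40794 = 340.1 Wh/kg

340.1 Wh/kg


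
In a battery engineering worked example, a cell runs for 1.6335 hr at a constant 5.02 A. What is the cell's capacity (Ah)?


C = I * t = 5.02 * 1.6335 = 8.200 Ah

8.200 Ah


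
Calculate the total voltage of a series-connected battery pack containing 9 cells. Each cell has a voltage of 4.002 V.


V_pack = n * V_cell = 9 * 4.002 = 36.018 V

36.018 V


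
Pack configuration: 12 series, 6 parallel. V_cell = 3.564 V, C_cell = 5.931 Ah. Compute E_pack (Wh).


E = Ns * Vcell * Np * Ccell = 12 * 3.564 * 6 * 5.931 = 1522 Wh

1522 Wh


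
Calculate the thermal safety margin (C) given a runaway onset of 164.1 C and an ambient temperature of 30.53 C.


Safety margin = 164.1 C - 30.53 C = 133.57 C

133.57 C


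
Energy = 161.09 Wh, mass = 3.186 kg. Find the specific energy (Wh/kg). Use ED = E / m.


ED = E / m = 161.09 / 3.186 = 50.56 Wh/kg

50.56 Wh/kg


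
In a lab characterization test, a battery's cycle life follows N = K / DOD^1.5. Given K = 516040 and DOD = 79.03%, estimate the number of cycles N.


Step 1: DOD^1.5 = 79.03^1.5 = 702.57
Step 2: N = 516040 / 702.57 = 734.5 cycles

734.5 cycles


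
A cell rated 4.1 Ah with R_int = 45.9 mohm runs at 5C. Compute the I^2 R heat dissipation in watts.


Convert: R = 45.9 mohm = 0.0459 ohm
Step 1: I = C_rate * capacity = 5 * 4.1 = 20.5 A
Step 2: Q = I^2 * R = 20.5^2 * 0.0459 = 420.25 * 0.0459 = 19.29 W

19.29 W


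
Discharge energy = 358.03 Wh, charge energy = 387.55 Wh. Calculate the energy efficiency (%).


eta_e = E_dis / E_chg * 100 = 358.03 / 387.55 * 100 = 92.38%

92.38%


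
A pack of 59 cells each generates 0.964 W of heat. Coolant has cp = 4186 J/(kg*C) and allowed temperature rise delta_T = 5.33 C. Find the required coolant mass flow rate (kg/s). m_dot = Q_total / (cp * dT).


Q_total = 59 * 0.964 = 56.876 W
m_dot = Q_total / (cp * dT) = 56.876 / (4186 * 5.33) = 0.002549 kg/s

0.002549 kg/s


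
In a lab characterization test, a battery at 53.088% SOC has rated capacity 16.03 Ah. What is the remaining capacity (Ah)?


remaining = SOC / 100 * total = 53.088 / 100 * 16.03 = 8.510 Ah

8.510 Ah


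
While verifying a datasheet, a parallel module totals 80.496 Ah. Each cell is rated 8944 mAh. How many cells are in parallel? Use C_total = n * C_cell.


Convert: C_cell = 8944 mAh = 8.944 Ah
n = C_total / C_cell = 80.496 / 8.944 = 9

9


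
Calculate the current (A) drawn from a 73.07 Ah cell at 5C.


I = C_rate * capacity = 5 * 73.07 = 365.35 A

365.35 A


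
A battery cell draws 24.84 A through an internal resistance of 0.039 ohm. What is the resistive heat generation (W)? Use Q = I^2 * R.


I^2 = 617.03
Q = 617.03 * 0.039 = 24.06 W

24.06 W


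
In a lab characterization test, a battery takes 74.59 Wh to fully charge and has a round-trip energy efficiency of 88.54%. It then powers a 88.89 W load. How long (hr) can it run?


Step 1: E_discharge = eta/100 * E_charge = 88.54/100 * 74.59 = 66.042 Wh
Step 2: t = E_discharge / P = 66.042 / 88.89 = 0.7430 hr

0.7430 hr


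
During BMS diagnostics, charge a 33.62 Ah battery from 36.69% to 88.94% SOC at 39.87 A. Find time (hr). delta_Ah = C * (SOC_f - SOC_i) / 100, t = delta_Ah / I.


Step 1: dSOC = 88.94% - 36.69% = 52.25%
Step 2: delta_Ah = 33.62 * 52.25 / 100 = 17.566 Ah
Step 3: t = 17.566 / 39.87 = 0.4406 hr

0.4406 hr


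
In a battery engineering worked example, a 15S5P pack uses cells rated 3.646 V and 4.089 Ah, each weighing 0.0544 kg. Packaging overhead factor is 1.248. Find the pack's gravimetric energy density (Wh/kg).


Step 1: V_pack = 15 * 3.646 = 54.69 V
Step 2: C_pack = 5 * 4.089 = 20.445 Ah
Step 3: E_pack = V_pack * C_pack = 54.69 * 20.445 = 1118.1 Wh
Step 4: m_pack = 15 * 5 * 0.0544 * 1.248 = 5.0918 kg
Step 5: ED = E_pack / m_pack = 1118.1 / 5.0918 = 219.6 Wh/kg

219.6 Wh/kg


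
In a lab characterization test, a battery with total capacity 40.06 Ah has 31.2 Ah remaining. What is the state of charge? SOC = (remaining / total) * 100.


SOC = (remaining / total) * 100 = (31.2 / 40.06) * 100 = 77.88%

77.88%


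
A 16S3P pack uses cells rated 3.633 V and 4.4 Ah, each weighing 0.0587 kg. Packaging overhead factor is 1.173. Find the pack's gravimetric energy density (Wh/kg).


Step 1: V_pack = 16 * 3.633 = 58.128 V
Step 2: C_pack = 3 * 4.4 = 13.2 Ah
Step 3: E_pack = V_pack * C_pack = 58.128 * 13.2 = 767.29 Wh
Step 4: m_pack = 16 * 3 * 0.0587 * 1.173 = 3.305 kg
Step 5: ED = E_pack / m_pack = 767.29 / 3.305 = 232.2 Wh/kg

232.2 Wh/kg


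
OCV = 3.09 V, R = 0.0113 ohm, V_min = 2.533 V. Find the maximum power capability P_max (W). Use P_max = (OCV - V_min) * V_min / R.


dV = OCV - V_min = 0.557 V (so I_max = dV / R)
P_max = dV * V_min / R = 0.557 * 2.533 / 0.0113 = 124.9 W

124.9 W


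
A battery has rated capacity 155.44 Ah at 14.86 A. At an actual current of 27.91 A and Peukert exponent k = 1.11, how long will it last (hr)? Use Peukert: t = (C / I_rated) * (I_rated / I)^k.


t_rated = C / I_rated = 155.44 / 14.86 = 10.46 hr
(I_rated/I)^k = (0.53243)^1.11 = 0.49677
t = t_rated * (I_rated/I)^k = 10.46 * 0.49677 = 5.196 hr

5.196 hr


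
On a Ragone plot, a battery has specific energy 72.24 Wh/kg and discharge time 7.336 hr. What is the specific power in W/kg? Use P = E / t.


P_specific = E / t = 72.24 / 7.336 = 9.847 W/kg

9.847 W/kg


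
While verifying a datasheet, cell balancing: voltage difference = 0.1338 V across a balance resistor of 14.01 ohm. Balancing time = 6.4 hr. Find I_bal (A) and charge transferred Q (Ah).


First, Ohm's law: I_bal = 0.1338 V / 14.01 ohm = 0.0095503 A
Then Q = I * t = 0.0095503 A * 6.4 hr = 0.06112 Ah

I=0.0095503 A, Q=0.06112 Ah


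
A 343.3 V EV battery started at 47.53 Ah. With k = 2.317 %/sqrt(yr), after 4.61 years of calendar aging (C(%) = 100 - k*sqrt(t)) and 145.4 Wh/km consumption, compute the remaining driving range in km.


Step 1: capacity retention = 100 - 2.317 * sqrt(4.61) = 100 - 2.317 * 2.1471 = 95.025%
Step 2: C_now = 47.53 * 95.025/100 = 45.165 Ah
Step 3: E_pack = V * C_now = 343.3 * 45.165 = 15505 Wh
Step 4: range = E_pack / consumption = 15505 / 145.4 = 106.6 km

106.6 km


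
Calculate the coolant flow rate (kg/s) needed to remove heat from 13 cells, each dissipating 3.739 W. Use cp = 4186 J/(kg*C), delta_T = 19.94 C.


Q_total = 13 * 3.739 = 48.607 W
m_dot = Q_total / (cp * dT) = 48.607 / (4186 * 19.94) = 5.823e-04 kg/s

5.823e-04 kg/s


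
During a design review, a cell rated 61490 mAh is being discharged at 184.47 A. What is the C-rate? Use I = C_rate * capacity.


Convert: capacity = 61490 mAh = 61.49 Ah
C_rate = I / capacity = 184.47 / 61.49 = 3C

3C


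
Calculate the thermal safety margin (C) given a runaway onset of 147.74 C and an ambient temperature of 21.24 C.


margin = T_onset - T_ambient = 147.74 - 21.24 = 126.5 C

126.5 C


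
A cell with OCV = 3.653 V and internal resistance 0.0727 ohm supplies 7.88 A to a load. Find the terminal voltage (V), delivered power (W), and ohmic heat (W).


Step 1: V_terminal = OCV - I*R = 3.653 - 7.88 * 0.0727 = 3.0801 V
Step 2: P_out = V_terminal * I = 3.0801 * 7.88 = 24.27 W
Step 3: Q = I^2 * R = 7.88^2 * 0.0727 = 4.514 W

V=3.0801 V, P=24.27 W, Q=4.514 W


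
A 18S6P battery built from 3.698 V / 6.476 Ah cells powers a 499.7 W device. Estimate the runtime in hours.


Step 1: E_pack = Ns * V_cell * Np * C_cell = 18 * 3.698 * 6 * 6.476 = 2586.4 Wh
Step 2: t = E_pack / P = 2586.4 / 499.7 = 5.176 hr

5.176 hr


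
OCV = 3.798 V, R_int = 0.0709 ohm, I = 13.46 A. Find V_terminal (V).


V = OCV - I*R = 3.798 - 13.46 * 0.0709 = 2.844 V

2.844 V


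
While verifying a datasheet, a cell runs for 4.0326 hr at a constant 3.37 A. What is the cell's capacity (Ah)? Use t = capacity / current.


C = I * t = 3.37 * 4.0326 = 13.59 Ah

13.59 Ah


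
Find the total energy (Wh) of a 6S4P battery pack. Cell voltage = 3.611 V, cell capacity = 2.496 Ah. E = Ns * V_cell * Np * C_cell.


V_pack = 6 * 3.611 = 21.666 V
C_pack = 4 * 2.496 = 9.984 Ah
E = V_pack * C_pack = 21.666 * 9.984 = 216.3 Wh

216.3 Wh


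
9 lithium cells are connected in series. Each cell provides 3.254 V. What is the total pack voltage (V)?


V_pack = n * V_cell = 9 * 3.254 = 29.286 V

29.286 V


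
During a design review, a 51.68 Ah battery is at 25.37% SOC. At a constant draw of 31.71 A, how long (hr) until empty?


Step 1: remaining = SOC/100 * C_total = 25.37/100 * 51.68 = 13.111 Ah
Step 2: t = remaining / I = 13.111 / 31.71 = 0.4135 hr

0.4135 hr


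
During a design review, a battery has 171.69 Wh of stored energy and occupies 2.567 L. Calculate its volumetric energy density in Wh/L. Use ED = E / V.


Volumetric ED = 171.69 Wh / 2.567 L = 66.88 Wh/L

66.88 Wh/L


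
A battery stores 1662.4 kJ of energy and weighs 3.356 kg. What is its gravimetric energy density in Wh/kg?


Convert: E = 1662.4 kJ = 461.78 Wh
ED = E / m = 461.78 / 3.356 = 137.6 Wh/kg

137.6 Wh/kg


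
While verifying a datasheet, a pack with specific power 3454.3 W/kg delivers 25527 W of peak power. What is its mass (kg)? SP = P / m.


m = P / SP = 25527 / 3454.3 = 7.390 kg

7.390 kg


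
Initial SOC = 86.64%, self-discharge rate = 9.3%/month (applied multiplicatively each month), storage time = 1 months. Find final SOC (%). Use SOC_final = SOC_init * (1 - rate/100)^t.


decay = (1 - 9.3/100)^1 = 0.907
SOC_final = 86.64 * 0.907 = 78.58%

78.58%


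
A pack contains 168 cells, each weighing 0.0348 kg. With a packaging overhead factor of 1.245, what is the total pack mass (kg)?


Cell mass sum = 168 * 0.0348 = 5.8464 kg
With overhead 1.245: m_pack = 5.8464 * 1.245 = 7.279 kg

7.279 kg


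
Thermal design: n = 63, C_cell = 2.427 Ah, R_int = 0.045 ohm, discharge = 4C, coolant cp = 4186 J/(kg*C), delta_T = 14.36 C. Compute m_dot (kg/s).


Step 1: I = 4 * 2.427 = 9.708 A
Step 2: Q_cell = I^2 * R = 9.708^2 * 0.045 = 4.241 W
Step 3: Q_total = 63 * 4.241 = 267.18 W
Step 4: m_dot = Q_total / (cp * dT) = 267.18 / (4186 * 14.36) = 0.004445 kg/s

0.004445 kg/s


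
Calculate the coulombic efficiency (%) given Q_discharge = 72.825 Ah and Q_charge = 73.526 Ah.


Coulombic efficiency = 72.825/73.526 * 100% = 99.05%

99.05%


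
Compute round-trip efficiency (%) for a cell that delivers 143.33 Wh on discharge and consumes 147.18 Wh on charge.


Round-trip efficiency = 143.33/147.18 * 100% = 97.38%

97.38%


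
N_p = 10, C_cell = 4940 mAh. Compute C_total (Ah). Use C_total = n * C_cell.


Convert: C_cell = 4940 mAh = 4.94 Ah
C_total = 10 * 4.94 = 49.4 Ah

49.4 Ah


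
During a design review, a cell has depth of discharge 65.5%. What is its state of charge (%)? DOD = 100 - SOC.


SOC = 100 - DOD = 100 - 65.5 = 34.5%

34.5%


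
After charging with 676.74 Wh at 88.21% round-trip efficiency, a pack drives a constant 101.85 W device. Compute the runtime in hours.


Step 1: E_discharge = eta/100 * E_charge = 88.21/100 * 676.74 = 596.95 Wh
Step 2: t = E_discharge / P = 596.95 / 101.85 = 5.861 hr

5.861 hr


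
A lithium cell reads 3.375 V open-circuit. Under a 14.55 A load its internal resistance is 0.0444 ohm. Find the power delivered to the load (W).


Step 1: V_terminal = OCV - I*R = 3.375 - 14.55 * 0.0444 = 2.729 V
Step 2: P_out = V_terminal * I = 2.729 * 14.55 = 39.71 W

39.71 W


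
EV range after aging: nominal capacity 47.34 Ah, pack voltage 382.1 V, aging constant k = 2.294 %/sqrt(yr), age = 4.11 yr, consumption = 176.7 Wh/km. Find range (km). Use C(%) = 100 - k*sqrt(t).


Step 1: capacity retention = 100 - 2.294 * sqrt(4.11) = 100 - 2.294 * 2.0273 = 95.349%
Step 2: C_now = 47.34 * 95.349/100 = 45.138 Ah
Step 3: E_pack = V * C_now = 382.1 * 45.138 = 17247 Wh
Step 4: range = E_pack / consumption = 17247 / 176.7 = 97.61 km

97.61 km


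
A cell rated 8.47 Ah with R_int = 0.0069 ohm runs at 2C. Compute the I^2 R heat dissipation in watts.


Step 1: I = C_rate * capacity = 2 * 8.47 = 16.94 A
Step 2: Q = I^2 * R = 16.94^2 * 0.0069 = 286.96 * 0.0069 = 1.980 W

1.980 W


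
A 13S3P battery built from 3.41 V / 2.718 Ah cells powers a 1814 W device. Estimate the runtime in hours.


Step 1: E_pack = Ns * V_cell * Np * C_cell = 13 * 3.41 * 3 * 2.718 = 361.47 Wh
Step 2: t = E_pack / P = 361.47 / 1814 = 0.1993 hr

0.1993 hr


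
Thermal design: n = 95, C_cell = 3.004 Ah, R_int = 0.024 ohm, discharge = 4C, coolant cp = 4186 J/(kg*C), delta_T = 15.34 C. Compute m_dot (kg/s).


Step 1: I = 4 * 3.004 = 12.016 A
Step 2: Q_cell = I^2 * R = 12.016^2 * 0.024 = 3.4652 W
Step 3: Q_total = 95 * 3.4652 = 329.19 W
Step 4: m_dot = Q_total / (cp * dT) = 329.19 / (4186 * 15.34) = 0.005127 kg/s

0.005127 kg/s


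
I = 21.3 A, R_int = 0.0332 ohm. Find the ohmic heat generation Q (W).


I^2 = 453.69
Q = 453.69 * 0.0332 = 15.06 W

15.06 W


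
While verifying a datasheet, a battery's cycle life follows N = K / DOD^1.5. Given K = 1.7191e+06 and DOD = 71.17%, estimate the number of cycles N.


DOD^1.5 = 600.41
N = K / DOD^1.5 = 1.7191e+06 / 600.41 = 2863

2863 cycles


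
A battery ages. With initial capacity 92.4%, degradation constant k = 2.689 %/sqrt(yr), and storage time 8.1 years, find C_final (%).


sqrt(t) = sqrt(8.1) = 2.846
C_final = 92.4 - 2.689 * 2.846 = 84.75%

84.75%


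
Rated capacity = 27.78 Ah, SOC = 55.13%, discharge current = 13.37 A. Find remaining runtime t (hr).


Step 1: remaining = SOC/100 * C_total = 55.13/100 * 27.78 = 15.315 Ah
Step 2: t = remaining / I = 15.315 / 13.37 = 1.145 hr

1.145 hr


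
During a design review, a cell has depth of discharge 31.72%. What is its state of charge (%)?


SOC = 100 - DOD = 100 - 31.72 = 68.28%

68.28%


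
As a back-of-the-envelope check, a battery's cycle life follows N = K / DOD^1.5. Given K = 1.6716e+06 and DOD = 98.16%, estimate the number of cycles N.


Step 1: DOD^1.5 = 98.16^1.5 = 972.53
Step 2: N = 1.6716e+06 / 972.53 = 1719 cycles

1719 cycles


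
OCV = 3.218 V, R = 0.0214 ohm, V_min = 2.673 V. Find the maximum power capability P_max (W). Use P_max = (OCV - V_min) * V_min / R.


dV = OCV - V_min = 0.545 V (so I_max = dV / R)
P_max = dV * V_min / R = 0.545 * 2.673 / 0.0214 = 68.07 W

68.07 W


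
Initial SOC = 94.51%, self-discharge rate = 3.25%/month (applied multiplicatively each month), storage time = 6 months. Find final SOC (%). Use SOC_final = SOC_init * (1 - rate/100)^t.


Monthly retention factor = 1 - 3.25/100 = 0.9675
Over 6 months: factor^6 = 0.82017
SOC_final = 94.51 * 0.82017 = 77.51%

77.51%


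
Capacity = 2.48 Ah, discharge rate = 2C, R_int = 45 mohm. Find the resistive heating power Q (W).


Convert: R = 45 mohm = 0.045 ohm
Step 1: I = C_rate * capacity = 2 * 2.48 = 4.96 A
Step 2: Q = I^2 * R = 4.96^2 * 0.045 = 24.602 * 0.045 = 1.107 W

1.107 W


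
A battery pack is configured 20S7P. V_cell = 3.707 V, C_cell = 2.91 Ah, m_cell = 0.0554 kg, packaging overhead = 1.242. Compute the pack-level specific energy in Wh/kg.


Step 1: V_pack = 20 * 3.707 = 74.14 V
Step 2: C_pack = 7 * 2.91 = 20.37 Ah
Step 3: E_pack = V_pack * C_pack = 74.14 * 20.37 = 1510.2 Wh
Step 4: m_pack = 20 * 7 * 0.0554 * 1.242 = 9.633 kg
Step 5: ED = E_pack / m_pack = 1510.2 / 9.633 = 156.8 Wh/kg

156.8 Wh/kg


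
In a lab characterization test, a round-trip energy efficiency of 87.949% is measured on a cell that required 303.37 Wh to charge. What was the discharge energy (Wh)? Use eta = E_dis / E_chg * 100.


E_dis = eta/100 * E_chg = 87.949/100 * 303.37 = 266.8 Wh

266.8 Wh


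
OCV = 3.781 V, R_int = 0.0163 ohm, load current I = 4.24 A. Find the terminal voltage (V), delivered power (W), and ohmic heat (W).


Step 1: V_terminal = OCV - I*R = 3.781 - 4.24 * 0.0163 = 3.7119 V
Step 2: P_out = V_terminal * I = 3.7119 * 4.24 = 15.74 W
Step 3: Q = I^2 * R = 4.24^2 * 0.0163 = 0.2930 W

V=3.7119 V, P=15.74 W, Q=0.2930 W


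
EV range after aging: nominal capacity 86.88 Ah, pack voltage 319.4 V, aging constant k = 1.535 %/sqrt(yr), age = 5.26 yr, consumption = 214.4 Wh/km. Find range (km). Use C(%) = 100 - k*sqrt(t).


Step 1: capacity retention = 100 - 1.535 * sqrt(5.26) = 100 - 1.535 * 2.2935 = 96.479%
Step 2: C_now = 86.88 * 96.479/100 = 83.821 Ah
Step 3: E_pack = V * C_now = 319.4 * 83.821 = 26772 Wh
Step 4: range = E_pack / consumption = 26772 / 214.4 = 124.9 km

124.9 km


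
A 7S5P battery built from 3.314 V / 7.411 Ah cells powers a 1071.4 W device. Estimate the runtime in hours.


Step 1: E_pack = Ns * V_cell * Np * C_cell = 7 * 3.314 * 5 * 7.411 = 859.6 Wh
Step 2: t = E_pack / P = 859.6 / 1071.4 = 0.8023 hr

0.8023 hr


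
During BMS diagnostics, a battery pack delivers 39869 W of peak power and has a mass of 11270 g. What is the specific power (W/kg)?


Convert: m = 11270 g = 11.27 kg
SP = P / m = 39869 / 11.27 = 3538 W/kg

3538 W/kg


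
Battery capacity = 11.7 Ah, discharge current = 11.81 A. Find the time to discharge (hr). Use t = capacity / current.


t = capacity / current = 11.7 / 11.81 = 0.9907 hr

0.9907 hr


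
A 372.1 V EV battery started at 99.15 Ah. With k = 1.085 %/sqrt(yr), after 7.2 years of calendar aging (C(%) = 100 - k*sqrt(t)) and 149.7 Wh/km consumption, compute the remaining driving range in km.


Step 1: capacity retention = 100 - 1.085 * sqrt(7.2) = 100 - 1.085 * 2.6833 = 97.089%
Step 2: C_now = 99.15 * 97.089/100 = 96.264 Ah
Step 3: E_pack = V * C_now = 372.1 * 96.264 = 35820 Wh
Step 4: range = E_pack / consumption = 35820 / 149.7 = 239.3 km

239.3 km


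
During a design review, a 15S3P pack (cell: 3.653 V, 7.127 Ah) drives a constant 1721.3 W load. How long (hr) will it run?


Step 1: E_pack = Ns * V_cell * Np * C_cell = 15 * 3.653 * 3 * 7.127 = 1171.6 Wh
Step 2: t = E_pack / P = 1171.6 / 1721.3 = 0.6806 hr

0.6806 hr


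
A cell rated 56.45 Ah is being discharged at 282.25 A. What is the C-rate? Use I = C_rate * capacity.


Rearranging: C_rate = 282.25 / 56.45 = 5C

5C


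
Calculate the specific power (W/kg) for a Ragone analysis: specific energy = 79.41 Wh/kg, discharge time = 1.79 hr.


Specific power = 79.41 Wh/kg / 1.79 hr = 44.36 W/kg

44.36 W/kg


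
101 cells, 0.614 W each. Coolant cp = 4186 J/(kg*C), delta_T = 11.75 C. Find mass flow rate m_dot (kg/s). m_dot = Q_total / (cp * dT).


Q_total = 101 * 0.614 = 62.014 W
m_dot = Q_total / (cp * dT) = 62.014 / (4186 * 11.75) = 0.001261 kg/s

0.001261 kg/s


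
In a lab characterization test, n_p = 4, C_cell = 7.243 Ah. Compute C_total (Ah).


Parallel capacities add: 4 * 7.243 Ah = 28.972 Ah

28.972 Ah


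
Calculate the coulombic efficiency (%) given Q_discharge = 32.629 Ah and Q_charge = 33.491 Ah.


Coulombic efficiency = 32.629/33.491 * 100% = 97.43%

97.43%


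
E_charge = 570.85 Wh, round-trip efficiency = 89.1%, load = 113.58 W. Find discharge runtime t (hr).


Step 1: E_discharge = eta/100 * E_charge = 89.1/100 * 570.85 = 508.63 Wh
Step 2: t = E_discharge / P = 508.63 / 113.58 = 4.478 hr

4.478 hr


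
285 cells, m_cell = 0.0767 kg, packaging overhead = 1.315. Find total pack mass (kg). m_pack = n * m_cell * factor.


m_pack = n * m_cell * overhead = 285 * 0.0767 * 1.315 = 28.75 kg

28.75 kg


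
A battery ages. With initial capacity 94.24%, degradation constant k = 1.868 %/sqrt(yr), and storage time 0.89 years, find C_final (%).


sqrt(t) = sqrt(0.89) = 0.9434
C_final = 94.24 - 1.868 * 0.9434 = 92.48%

92.48%


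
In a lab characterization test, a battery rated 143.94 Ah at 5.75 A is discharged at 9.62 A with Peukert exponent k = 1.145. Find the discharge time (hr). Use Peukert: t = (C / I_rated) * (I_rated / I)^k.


t_rated = C / I_rated = 143.94 / 5.75 = 25.033 hr
(I_rated/I)^k = (0.59771)^1.145 = 0.55473
t = t_rated * (I_rated/I)^k = 25.033 * 0.55473 = 13.89 hr

13.89 hr


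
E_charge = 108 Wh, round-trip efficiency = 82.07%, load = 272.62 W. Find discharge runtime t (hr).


Step 1: E_discharge = eta/100 * E_charge = 82.07/100 * 108 = 88.636 Wh
Step 2: t = E_discharge / P = 88.636 / 272.62 = 0.3251 hr

0.3251 hr


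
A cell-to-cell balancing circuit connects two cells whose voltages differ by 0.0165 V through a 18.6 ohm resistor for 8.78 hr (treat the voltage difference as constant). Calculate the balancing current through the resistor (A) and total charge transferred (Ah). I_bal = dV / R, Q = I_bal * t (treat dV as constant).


I_bal = dV / R = 0.0165 / 18.6 = 8.8710e-04 A
Q = I_bal * t = 8.8710e-04 * 8.78 = 0.007789 Ah

I=8.8710e-04 A, Q=0.007789 Ah


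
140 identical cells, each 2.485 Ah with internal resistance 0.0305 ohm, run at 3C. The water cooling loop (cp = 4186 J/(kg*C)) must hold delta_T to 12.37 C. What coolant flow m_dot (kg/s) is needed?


Step 1: I = 3 * 2.485 = 7.455 A
Step 2: Q_cell = I^2 * R = 7.455^2 * 0.0305 = 1.6951 W
Step 3: Q_total = 140 * 1.6951 = 237.31 W
Step 4: m_dot = Q_total / (cp * dT) = 237.31 / (4186 * 12.37) = 0.004583 kg/s

0.004583 kg/s


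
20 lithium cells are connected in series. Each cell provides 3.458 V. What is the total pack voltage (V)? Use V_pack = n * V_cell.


Series voltages add: 20 * 3.458 V = 69.16 V

69.16 V


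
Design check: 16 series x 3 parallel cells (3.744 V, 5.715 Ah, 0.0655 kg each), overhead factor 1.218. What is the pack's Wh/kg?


Step 1: V_pack = 16 * 3.744 = 59.904 V
Step 2: C_pack = 3 * 5.715 = 17.145 Ah
Step 3: E_pack = V_pack * C_pack = 59.904 * 17.145 = 1027.1 Wh
Step 4: m_pack = 16 * 3 * 0.0655 * 1.218 = 3.8294 kg
Step 5: ED = E_pack / m_pack = 1027.1 / 3.8294 = 268.2 Wh/kg

268.2 Wh/kg


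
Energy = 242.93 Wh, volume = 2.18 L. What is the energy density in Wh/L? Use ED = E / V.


Volumetric ED = 242.93 Wh / 2.18 L = 111.4 Wh/L

111.4 Wh/L
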